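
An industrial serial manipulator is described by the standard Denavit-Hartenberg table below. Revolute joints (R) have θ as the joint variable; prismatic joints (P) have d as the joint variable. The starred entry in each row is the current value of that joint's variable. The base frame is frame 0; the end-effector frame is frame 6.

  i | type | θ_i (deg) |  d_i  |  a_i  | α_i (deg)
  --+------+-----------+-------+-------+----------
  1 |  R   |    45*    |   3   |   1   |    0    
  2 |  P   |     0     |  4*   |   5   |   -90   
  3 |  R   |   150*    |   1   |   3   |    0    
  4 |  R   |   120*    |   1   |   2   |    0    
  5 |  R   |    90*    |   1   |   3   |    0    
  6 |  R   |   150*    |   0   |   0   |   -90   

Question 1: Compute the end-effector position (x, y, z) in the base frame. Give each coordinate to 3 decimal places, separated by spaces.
after link 1: o_1 = (0.7071, 0.7071, 3.0000)
after link 2: o_2 = (4.2426, 4.2426, 7.0000)
after link 3: o_3 = (1.6984, 3.1126, 5.5000)
after link 4: o_4 = (0.9913, 3.8197, 7.5000)
after link 5: o_5 = (2.4055, 6.6482, 7.5000)
after link 6: o_6 = (2.4055, 6.6482, 7.5000)

2.406 6.648 7.500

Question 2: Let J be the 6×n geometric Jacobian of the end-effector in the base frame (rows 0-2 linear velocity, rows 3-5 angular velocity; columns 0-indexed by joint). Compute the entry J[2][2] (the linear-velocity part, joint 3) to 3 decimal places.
-0.402

axis z_2 = (-0.7071,0.7071,0.0000); lever o_n−o_2 = (-1.8371,2.4055,0.5000)
cross product → J_v[:, 2] = (0.3536,0.3536,-0.4019)
J_ω[:, 2] = z_2
entry J[2][2] = -0.4019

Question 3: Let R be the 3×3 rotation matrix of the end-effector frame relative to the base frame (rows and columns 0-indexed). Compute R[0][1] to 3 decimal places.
0.707

End-effector y-axis (col 1 of R) = (0.7071,-0.7071,-0.0000)
R[0][1] = 0.7071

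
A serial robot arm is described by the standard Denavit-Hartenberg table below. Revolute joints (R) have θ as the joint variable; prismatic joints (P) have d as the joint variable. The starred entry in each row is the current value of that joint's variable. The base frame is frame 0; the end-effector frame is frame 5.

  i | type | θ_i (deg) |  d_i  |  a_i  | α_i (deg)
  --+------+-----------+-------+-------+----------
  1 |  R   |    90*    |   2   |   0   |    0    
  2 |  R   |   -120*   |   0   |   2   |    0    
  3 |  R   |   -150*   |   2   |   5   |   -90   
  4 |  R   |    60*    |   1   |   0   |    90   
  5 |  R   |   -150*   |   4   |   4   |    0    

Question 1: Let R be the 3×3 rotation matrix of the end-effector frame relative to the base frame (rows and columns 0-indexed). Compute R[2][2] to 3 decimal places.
0.500

End-effector z-axis (col 2 of R) = (-0.8660,-0.0000,0.5000)
R[2][2] = 0.5000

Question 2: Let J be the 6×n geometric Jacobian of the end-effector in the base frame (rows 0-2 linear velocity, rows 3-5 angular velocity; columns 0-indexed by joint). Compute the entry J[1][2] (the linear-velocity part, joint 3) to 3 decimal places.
axis z_2 = (0.0000,0.0000,1.0000); lever o_n−o_2 = (-6.7321,1.0000,7.0000)
cross product → J_v[:, 2] = (-1.0000,-6.7321,0.0000)
J_ω[:, 2] = z_2
entry J[1][2] = -6.7321

-6.732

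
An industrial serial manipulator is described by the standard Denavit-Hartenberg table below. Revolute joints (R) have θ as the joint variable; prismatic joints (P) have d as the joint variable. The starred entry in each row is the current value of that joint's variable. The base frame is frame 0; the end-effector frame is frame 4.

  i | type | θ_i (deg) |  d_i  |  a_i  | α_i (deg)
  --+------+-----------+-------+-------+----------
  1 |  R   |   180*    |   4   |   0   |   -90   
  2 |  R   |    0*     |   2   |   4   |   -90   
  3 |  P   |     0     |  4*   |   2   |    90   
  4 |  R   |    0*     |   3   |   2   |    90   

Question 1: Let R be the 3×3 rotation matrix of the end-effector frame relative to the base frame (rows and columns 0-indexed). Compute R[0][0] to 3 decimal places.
End-effector x-axis (col 0 of R) = (-1.0000,0.0000,0.0000)
R[0][0] = -1.0000

-1.000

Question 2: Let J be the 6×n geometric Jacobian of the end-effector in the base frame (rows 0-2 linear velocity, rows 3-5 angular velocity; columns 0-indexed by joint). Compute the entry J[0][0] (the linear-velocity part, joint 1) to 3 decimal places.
5.000

axis z_0 = ẑ; lever o_n−o_0 = (-8.0000,-5.0000,0.0000)
cross product → J_v[:, 0] = (5.0000,-8.0000,0.0000)
J_ω[:, 0] = z_0
entry J[0][0] = 5.0000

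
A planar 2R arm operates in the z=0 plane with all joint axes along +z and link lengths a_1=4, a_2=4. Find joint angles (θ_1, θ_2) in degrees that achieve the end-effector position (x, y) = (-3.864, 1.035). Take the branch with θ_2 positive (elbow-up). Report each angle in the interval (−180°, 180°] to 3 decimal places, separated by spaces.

cos θ_2 = (16.0017−4²−4²)/(2·4·4) = -0.4999; θ_2 = 119.9964° (elbow-up)
β = atan2(1.0350,-3.8640) = 165.0049°; ψ = atan2(3.4642,2.0002) = 59.9982°
θ_1 = β − ψ = 105.0067°

105.007 119.996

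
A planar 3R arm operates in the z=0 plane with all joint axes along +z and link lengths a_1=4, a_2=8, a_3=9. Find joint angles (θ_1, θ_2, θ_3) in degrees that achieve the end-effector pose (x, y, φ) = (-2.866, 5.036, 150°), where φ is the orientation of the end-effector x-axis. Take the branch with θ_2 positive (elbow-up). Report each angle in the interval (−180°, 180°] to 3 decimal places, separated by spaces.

wrist centre = target − a_3·(cos φ, sin φ) = (4.9282, 0.5360)
cos θ_2 = (24.5747−4²−8²)/(2·4·8) = -0.8660; θ_2 = 149.9994° (elbow-up)
β = atan2(0.5360,4.9282) = 6.2072°; ψ = atan2(4.0001,-2.9282) = 126.2051°
θ_1 = β − ψ = -119.9979°
θ_3 = φ − θ_1 − θ_2 = 119.9986° (wrapped to (-180°,180°])

-119.998 149.999 119.999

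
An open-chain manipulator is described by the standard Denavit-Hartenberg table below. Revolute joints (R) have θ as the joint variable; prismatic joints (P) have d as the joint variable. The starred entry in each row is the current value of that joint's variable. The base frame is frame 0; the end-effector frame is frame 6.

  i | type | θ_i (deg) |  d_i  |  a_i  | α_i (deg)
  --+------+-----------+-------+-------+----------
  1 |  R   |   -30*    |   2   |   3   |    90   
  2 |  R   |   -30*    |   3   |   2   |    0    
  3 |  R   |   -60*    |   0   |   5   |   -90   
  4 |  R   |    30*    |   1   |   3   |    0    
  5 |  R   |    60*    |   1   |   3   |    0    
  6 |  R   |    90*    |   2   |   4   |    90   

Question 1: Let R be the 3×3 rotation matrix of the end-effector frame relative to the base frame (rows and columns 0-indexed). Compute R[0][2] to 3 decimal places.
0.500

End-effector z-axis (col 2 of R) = (0.5000,0.8660,-0.0000)
R[0][2] = 0.5000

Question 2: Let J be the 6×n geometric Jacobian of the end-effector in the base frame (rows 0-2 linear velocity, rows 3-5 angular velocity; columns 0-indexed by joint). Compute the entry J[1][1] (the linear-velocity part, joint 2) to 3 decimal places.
-2.299

axis z_1 = (-0.5000,-0.8660,0.0000); lever o_n−o_1 = (5.7141,-1.5670,-4.5981)
cross product → J_v[:, 1] = (3.9821,-2.2990,5.7321)
J_ω[:, 1] = z_1
entry J[1][1] = -2.2990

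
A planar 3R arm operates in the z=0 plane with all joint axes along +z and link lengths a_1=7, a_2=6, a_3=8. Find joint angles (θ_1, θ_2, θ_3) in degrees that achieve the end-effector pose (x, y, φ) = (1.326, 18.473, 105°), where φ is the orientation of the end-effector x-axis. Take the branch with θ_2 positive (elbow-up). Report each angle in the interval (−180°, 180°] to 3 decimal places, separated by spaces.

wrist centre = target − a_3·(cos φ, sin φ) = (3.3966, 10.7456)
cos θ_2 = (127.0043−7²−6²)/(2·7·6) = 0.5001; θ_2 = 59.9966° (elbow-up)
β = atan2(10.7456,3.3966) = 72.4589°; ψ = atan2(5.1960,10.0003) = 27.4555°
θ_1 = β − ψ = 45.0033°
θ_3 = φ − θ_1 − θ_2 = 0.0001° (wrapped to (-180°,180°])

45.003 59.997 0.000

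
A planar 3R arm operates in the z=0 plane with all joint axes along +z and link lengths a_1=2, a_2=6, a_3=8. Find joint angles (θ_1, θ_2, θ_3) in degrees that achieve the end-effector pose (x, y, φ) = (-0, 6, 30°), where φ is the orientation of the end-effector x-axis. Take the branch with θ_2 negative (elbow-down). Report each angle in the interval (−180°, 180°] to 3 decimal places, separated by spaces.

-150.000 -60.000 -120.000

wrist centre = target − a_3·(cos φ, sin φ) = (-6.9282, 2.0000)
cos θ_2 = (52.0000−2²−6²)/(2·2·6) = 0.5000; θ_2 = -60.0000° (elbow-down)
β = atan2(2.0000,-6.9282) = 163.8979°; ψ = atan2(-5.1962,5.0000) = -46.1021°
θ_1 = β − ψ = 210.0000°
θ_3 = φ − θ_1 − θ_2 = -120.0000° (wrapped to (-180°,180°])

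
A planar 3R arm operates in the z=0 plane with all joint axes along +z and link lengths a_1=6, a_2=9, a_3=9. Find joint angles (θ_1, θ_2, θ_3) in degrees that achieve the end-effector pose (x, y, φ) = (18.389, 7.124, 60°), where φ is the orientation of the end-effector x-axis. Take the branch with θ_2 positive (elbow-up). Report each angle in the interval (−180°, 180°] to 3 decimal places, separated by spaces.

wrist centre = target − a_3·(cos φ, sin φ) = (13.8890, -0.6702)
cos θ_2 = (193.3535−6²−9²)/(2·6·9) = 0.7070; θ_2 = 45.0105° (elbow-up)
β = atan2(-0.6702,13.8890) = -2.7627°; ψ = atan2(6.3651,12.3628) = 27.2422°
θ_1 = β − ψ = -30.0049°
θ_3 = φ − θ_1 − θ_2 = 44.9944° (wrapped to (-180°,180°])

-30.005 45.011 44.994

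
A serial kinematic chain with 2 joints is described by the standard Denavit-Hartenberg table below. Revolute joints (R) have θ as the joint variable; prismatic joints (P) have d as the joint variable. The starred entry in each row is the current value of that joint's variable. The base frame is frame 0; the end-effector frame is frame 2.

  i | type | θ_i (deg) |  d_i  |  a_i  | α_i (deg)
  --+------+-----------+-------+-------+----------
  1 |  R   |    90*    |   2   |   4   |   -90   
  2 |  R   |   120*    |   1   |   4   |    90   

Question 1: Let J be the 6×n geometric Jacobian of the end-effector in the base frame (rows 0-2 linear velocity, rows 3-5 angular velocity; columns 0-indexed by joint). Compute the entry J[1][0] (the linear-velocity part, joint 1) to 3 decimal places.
-1.000

axis z_0 = ẑ; lever o_n−o_0 = (-1.0000,2.0000,-1.4641)
cross product → J_v[:, 0] = (-2.0000,-1.0000,0.0000)
J_ω[:, 0] = z_0
entry J[1][0] = -1.0000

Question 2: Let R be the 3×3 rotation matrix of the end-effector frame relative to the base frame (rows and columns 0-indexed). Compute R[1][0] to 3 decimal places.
End-effector x-axis (col 0 of R) = (-0.0000,-0.5000,-0.8660)
R[1][0] = -0.5000

-0.500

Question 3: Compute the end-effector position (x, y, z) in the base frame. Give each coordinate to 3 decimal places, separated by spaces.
-1.000 2.000 -1.464

after link 1: o_1 = (0.0000, 4.0000, 2.0000)
after link 2: o_2 = (-1.0000, 2.0000, -1.4641)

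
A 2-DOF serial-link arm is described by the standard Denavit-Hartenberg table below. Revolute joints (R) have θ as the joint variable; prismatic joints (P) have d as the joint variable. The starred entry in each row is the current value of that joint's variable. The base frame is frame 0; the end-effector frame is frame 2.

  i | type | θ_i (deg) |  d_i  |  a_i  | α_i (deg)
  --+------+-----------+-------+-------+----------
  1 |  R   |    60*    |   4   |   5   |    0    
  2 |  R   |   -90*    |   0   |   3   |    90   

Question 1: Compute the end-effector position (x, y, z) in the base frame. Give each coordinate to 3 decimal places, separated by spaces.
after link 1: o_1 = (2.5000, 4.3301, 4.0000)
after link 2: o_2 = (5.0981, 2.8301, 4.0000)

5.098 2.830 4.000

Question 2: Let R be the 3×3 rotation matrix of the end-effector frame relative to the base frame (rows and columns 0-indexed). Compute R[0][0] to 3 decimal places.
0.866

End-effector x-axis (col 0 of R) = (0.8660,-0.5000,0.0000)
R[0][0] = 0.8660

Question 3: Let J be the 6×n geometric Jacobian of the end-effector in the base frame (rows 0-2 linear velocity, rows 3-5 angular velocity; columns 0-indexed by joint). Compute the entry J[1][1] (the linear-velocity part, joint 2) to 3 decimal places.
2.598

axis z_1 = (0.0000,0.0000,1.0000); lever o_n−o_1 = (2.5981,-1.5000,0.0000)
cross product → J_v[:, 1] = (1.5000,2.5981,-0.0000)
J_ω[:, 1] = z_1
entry J[1][1] = 2.5981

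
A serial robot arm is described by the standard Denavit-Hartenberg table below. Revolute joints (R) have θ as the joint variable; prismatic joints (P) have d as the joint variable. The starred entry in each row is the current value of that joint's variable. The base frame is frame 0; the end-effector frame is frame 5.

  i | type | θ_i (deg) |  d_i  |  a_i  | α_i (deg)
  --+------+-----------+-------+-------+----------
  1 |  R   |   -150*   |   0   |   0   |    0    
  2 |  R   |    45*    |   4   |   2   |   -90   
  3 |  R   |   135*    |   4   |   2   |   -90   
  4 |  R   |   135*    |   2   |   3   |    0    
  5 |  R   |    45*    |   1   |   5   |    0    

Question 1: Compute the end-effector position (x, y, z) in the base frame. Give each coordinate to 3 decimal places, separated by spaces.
after link 1: o_1 = (0.0000, 0.0000, 0.0000)
after link 2: o_2 = (-0.5176, -1.9319, 4.0000)
after link 3: o_3 = (3.7121, -1.6011, 2.5858)
after link 4: o_4 = (1.6408, -1.1349, 5.5000)
after link 5: o_5 = (0.9088, -3.8670, 9.7426)

0.909 -3.867 9.743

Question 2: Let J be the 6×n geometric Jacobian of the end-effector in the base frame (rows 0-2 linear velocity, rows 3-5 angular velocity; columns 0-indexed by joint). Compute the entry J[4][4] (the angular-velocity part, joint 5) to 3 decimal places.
axis z_4 = (0.1830,0.6830,0.7071); lever o_n−o_4 = (-0.7321,-2.7321,4.2426)
cross product → J_v[:, 4] = (4.8296,-1.2941,0.0000)
J_ω[:, 4] = z_4
entry J[4][4] = 0.6830

0.683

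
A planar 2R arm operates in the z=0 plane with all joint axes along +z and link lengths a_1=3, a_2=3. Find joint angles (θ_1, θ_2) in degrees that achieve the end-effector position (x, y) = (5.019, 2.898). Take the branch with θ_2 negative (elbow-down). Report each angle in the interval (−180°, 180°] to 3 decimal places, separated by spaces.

cos θ_2 = (33.5888−3²−3²)/(2·3·3) = 0.8660; θ_2 = -29.9980° (elbow-down)
β = atan2(2.8980,5.0190) = 30.0024°; ψ = atan2(-1.4999,5.5981) = -14.9990°
θ_1 = β − ψ = 45.0014°

45.001 -29.998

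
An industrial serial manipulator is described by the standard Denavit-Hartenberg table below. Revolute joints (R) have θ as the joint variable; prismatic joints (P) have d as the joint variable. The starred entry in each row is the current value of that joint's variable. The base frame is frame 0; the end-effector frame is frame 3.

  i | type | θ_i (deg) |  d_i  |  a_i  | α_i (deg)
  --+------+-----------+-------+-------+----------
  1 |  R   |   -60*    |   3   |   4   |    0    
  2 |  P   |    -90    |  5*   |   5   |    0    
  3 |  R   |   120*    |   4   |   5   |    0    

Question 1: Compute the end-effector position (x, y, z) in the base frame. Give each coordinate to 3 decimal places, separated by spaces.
2.000 -8.464 12.000

after link 1: o_1 = (2.0000, -3.4641, 3.0000)
after link 2: o_2 = (-2.3301, -5.9641, 8.0000)
after link 3: o_3 = (2.0000, -8.4641, 12.0000)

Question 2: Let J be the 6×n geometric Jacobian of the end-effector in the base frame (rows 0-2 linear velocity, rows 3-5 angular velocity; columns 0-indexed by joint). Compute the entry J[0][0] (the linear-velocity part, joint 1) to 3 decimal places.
axis z_0 = ẑ; lever o_n−o_0 = (2.0000,-8.4641,12.0000)
cross product → J_v[:, 0] = (8.4641,2.0000,-0.0000)
J_ω[:, 0] = z_0
entry J[0][0] = 8.4641

8.464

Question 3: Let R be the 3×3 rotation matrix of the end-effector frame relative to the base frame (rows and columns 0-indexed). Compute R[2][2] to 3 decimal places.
1.000

End-effector z-axis (col 2 of R) = (0.0000,0.0000,1.0000)
R[2][2] = 1.0000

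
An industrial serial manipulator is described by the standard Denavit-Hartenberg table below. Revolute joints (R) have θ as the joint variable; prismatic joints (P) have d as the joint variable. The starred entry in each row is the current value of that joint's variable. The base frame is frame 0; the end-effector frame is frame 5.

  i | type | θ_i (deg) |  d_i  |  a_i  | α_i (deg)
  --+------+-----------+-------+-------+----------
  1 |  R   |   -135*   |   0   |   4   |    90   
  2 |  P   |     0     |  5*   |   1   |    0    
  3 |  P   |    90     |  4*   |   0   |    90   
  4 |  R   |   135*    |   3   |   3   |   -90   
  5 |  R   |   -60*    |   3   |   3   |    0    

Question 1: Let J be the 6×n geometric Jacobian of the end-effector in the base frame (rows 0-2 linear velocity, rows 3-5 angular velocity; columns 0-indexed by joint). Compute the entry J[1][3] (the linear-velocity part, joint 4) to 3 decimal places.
axis z_3 = (-0.7071,-0.7071,-0.0000); lever o_n−o_3 = (-4.7084,-3.2084,-5.3033)
cross product → J_v[:, 3] = (3.7500,-3.7500,-1.0607)
J_ω[:, 3] = z_3
entry J[1][3] = -3.7500

-3.750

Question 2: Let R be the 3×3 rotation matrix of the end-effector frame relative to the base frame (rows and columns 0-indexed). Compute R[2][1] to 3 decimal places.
-0.612

End-effector y-axis (col 1 of R) = (-0.0795,0.7866,-0.6124)
R[2][1] = -0.6124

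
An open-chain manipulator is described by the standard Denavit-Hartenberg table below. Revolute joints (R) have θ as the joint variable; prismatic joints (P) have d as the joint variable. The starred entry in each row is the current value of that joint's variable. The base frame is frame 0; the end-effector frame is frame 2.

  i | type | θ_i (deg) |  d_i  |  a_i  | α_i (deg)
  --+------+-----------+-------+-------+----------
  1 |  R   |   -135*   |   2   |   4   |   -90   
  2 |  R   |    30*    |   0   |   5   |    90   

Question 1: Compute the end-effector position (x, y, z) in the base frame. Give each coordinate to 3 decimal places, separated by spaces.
-5.890 -5.890 -0.500

after link 1: o_1 = (-2.8284, -2.8284, 2.0000)
after link 2: o_2 = (-5.8903, -5.8903, -0.5000)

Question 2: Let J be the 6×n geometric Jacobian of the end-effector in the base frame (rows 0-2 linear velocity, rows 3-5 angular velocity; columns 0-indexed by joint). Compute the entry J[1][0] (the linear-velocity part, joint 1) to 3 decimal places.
axis z_0 = ẑ; lever o_n−o_0 = (-5.8903,-5.8903,-0.5000)
cross product → J_v[:, 0] = (5.8903,-5.8903,0.0000)
J_ω[:, 0] = z_0
entry J[1][0] = -5.8903

-5.890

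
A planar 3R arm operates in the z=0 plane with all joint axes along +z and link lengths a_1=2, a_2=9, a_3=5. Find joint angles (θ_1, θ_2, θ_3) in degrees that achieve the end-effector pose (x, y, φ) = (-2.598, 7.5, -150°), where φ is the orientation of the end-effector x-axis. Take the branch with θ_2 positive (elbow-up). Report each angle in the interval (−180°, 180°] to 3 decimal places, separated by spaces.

30.000 60.000 120.000

wrist centre = target − a_3·(cos φ, sin φ) = (1.7321, 10.0000)
cos θ_2 = (103.0003−2²−9²)/(2·2·9) = 0.5000; θ_2 = 59.9995° (elbow-up)
β = atan2(10.0000,1.7321) = 80.1731°; ψ = atan2(7.7942,6.5001) = 50.1731°
θ_1 = β − ψ = 30.0000°
θ_3 = φ − θ_1 − θ_2 = 120.0005° (wrapped to (-180°,180°])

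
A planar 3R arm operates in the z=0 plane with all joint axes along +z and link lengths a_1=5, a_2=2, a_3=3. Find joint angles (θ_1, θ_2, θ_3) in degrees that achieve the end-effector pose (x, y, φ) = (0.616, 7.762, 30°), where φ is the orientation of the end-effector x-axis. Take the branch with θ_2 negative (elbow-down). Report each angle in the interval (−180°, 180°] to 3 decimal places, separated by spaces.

wrist centre = target − a_3·(cos φ, sin φ) = (-1.9821, 6.2620)
cos θ_2 = (43.1413−5²−2²)/(2·5·2) = 0.7071; θ_2 = -45.0035° (elbow-down)
β = atan2(6.2620,-1.9821) = 107.5639°; ψ = atan2(-1.4143,6.4141) = -12.4346°
θ_1 = β − ψ = 119.9985°
θ_3 = φ − θ_1 − θ_2 = -44.9950° (wrapped to (-180°,180°])

119.998 -45.004 -44.995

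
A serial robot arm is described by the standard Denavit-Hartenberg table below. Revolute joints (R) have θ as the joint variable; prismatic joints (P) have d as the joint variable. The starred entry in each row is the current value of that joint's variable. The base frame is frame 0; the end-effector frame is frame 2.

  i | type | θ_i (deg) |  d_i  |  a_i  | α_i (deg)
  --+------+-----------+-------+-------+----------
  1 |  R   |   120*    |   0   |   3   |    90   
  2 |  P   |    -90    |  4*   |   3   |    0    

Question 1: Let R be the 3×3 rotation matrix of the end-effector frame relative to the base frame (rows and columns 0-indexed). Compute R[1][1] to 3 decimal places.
0.866

End-effector y-axis (col 1 of R) = (-0.5000,0.8660,0.0000)
R[1][1] = 0.8660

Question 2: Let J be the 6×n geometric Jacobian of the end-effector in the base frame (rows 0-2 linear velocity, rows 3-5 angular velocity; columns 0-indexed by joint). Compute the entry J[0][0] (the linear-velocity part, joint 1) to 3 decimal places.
axis z_0 = ẑ; lever o_n−o_0 = (1.9641,4.5981,-3.0000)
cross product → J_v[:, 0] = (-4.5981,1.9641,0.0000)
J_ω[:, 0] = z_0
entry J[0][0] = -4.5981

-4.598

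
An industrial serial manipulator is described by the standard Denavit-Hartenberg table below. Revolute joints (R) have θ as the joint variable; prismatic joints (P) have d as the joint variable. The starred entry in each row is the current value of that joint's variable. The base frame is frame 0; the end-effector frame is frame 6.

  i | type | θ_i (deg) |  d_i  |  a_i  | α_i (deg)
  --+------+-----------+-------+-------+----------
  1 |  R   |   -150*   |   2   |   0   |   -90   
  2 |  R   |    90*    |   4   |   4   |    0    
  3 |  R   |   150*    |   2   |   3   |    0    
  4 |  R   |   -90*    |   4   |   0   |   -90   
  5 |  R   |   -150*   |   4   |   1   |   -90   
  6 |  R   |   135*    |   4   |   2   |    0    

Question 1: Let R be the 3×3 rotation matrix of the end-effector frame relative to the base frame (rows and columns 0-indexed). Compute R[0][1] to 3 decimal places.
0.589

End-effector y-axis (col 1 of R) = (0.5887,0.7481,0.3062)
R[0][1] = 0.5887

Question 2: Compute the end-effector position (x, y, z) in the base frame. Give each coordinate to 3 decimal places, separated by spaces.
10.816 -9.063 1.658

after link 1: o_1 = (0.0000, 0.0000, 2.0000)
after link 2: o_2 = (2.0000, -3.4641, -2.0000)
after link 3: o_3 = (4.2990, -4.4462, 0.5981)
after link 4: o_4 = (6.2990, -7.9103, 0.5981)
after link 5: o_5 = (7.6316, -7.7183, 4.4952)
after link 6: o_6 = (10.8163, -9.0631, 1.6581)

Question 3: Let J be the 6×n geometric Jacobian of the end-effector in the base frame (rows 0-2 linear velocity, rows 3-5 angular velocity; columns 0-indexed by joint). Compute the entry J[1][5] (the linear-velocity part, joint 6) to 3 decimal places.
axis z_5 = (0.8080,-0.5335,-0.2500); lever o_n−o_5 = (3.1847,-1.3448,-2.8371)
cross product → J_v[:, 5] = (1.1774,1.4963,0.6124)
J_ω[:, 5] = z_5
entry J[1][5] = 1.4963

1.496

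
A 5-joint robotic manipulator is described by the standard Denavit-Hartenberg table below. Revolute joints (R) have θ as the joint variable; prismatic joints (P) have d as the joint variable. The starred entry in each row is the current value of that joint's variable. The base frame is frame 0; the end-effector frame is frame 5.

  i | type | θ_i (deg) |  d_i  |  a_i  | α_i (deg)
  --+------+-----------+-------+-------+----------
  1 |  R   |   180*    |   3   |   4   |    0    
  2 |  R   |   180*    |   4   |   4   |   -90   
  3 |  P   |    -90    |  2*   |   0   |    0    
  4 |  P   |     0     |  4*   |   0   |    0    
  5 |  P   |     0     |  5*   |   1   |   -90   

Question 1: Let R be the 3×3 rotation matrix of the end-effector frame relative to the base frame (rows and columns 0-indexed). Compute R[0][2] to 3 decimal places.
End-effector z-axis (col 2 of R) = (1.0000,-0.0000,-0.0000)
R[0][2] = 1.0000

1.000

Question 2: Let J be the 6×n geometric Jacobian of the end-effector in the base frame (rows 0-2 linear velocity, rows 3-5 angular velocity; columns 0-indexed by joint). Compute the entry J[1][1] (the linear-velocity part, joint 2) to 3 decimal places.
axis z_1 = (0.0000,0.0000,1.0000); lever o_n−o_1 = (4.0000,11.0000,5.0000)
cross product → J_v[:, 1] = (-11.0000,4.0000,0.0000)
J_ω[:, 1] = z_1
entry J[1][1] = 4.0000

4.000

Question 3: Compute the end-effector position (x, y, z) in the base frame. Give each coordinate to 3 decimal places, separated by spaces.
after link 1: o_1 = (-4.0000, 0.0000, 3.0000)
after link 2: o_2 = (-0.0000, -0.0000, 7.0000)
after link 3: o_3 = (0.0000, 2.0000, 7.0000)
after link 4: o_4 = (0.0000, 6.0000, 7.0000)
after link 5: o_5 = (0.0000, 11.0000, 8.0000)

0.000 11.000 8.000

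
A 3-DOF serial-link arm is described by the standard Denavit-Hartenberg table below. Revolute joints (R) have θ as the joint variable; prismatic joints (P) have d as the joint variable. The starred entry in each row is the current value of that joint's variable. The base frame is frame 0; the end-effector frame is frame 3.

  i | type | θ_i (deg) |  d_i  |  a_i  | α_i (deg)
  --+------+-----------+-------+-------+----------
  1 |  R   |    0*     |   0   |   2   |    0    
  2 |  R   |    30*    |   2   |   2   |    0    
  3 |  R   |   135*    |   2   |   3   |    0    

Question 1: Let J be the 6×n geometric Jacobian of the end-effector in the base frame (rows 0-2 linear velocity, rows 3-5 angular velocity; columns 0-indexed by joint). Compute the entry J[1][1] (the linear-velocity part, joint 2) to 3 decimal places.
-1.166

axis z_1 = (0.0000,0.0000,1.0000); lever o_n−o_1 = (-1.1657,1.7765,4.0000)
cross product → J_v[:, 1] = (-1.7765,-1.1657,0.0000)
J_ω[:, 1] = z_1
entry J[1][1] = -1.1657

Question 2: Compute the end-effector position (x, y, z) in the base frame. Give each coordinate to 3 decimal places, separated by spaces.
after link 1: o_1 = (2.0000, 0.0000, 0.0000)
after link 2: o_2 = (3.7321, 1.0000, 2.0000)
after link 3: o_3 = (0.8343, 1.7765, 4.0000)

0.834 1.776 4.000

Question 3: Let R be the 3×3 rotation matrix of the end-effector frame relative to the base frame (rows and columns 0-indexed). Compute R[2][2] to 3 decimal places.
End-effector z-axis (col 2 of R) = (0.0000,0.0000,1.0000)
R[2][2] = 1.0000

1.000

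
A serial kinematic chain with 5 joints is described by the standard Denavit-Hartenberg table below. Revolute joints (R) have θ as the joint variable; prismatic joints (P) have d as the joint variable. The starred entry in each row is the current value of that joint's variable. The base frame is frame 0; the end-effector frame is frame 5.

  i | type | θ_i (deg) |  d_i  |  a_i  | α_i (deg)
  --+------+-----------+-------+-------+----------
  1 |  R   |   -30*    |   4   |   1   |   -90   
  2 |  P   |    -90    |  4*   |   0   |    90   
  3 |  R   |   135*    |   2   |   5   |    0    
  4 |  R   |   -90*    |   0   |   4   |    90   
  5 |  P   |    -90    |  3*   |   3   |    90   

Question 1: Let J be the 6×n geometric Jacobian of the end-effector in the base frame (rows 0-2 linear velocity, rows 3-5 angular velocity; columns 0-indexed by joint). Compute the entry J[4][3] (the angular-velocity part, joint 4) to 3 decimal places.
axis z_3 = (-0.8660,0.5000,0.0000); lever o_n−o_3 = (2.9516,-0.8876,4.9497)
cross product → J_v[:, 3] = (2.4749,4.2866,-0.7071)
J_ω[:, 3] = z_3
entry J[4][3] = 0.5000

0.500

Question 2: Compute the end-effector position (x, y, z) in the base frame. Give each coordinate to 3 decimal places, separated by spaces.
after link 1: o_1 = (0.8660, -0.5000, 4.0000)
after link 2: o_2 = (2.8660, 2.9641, 4.0000)
after link 3: o_3 = (2.9017, 7.0260, 0.4645)
after link 4: o_4 = (4.3160, 9.4755, 3.2929)
after link 5: o_5 = (5.8534, 6.1383, 5.4142)

5.853 6.138 5.414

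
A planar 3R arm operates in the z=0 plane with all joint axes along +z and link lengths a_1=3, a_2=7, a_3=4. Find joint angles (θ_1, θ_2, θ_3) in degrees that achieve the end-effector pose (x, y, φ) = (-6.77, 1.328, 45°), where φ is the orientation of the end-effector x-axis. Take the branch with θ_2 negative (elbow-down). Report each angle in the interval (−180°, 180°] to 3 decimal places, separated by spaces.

-150.013 -29.978 -135.008

wrist centre = target − a_3·(cos φ, sin φ) = (-9.5984, -1.5004)
cos θ_2 = (94.3811−3²−7²)/(2·3·7) = 0.8662; θ_2 = -29.9781° (elbow-down)
β = atan2(-1.5004,-9.5984) = -171.1154°; ψ = atan2(-3.4977,9.0635) = -21.1020°
θ_1 = β − ψ = -150.0134°
θ_3 = φ − θ_1 − θ_2 = -135.0085° (wrapped to (-180°,180°])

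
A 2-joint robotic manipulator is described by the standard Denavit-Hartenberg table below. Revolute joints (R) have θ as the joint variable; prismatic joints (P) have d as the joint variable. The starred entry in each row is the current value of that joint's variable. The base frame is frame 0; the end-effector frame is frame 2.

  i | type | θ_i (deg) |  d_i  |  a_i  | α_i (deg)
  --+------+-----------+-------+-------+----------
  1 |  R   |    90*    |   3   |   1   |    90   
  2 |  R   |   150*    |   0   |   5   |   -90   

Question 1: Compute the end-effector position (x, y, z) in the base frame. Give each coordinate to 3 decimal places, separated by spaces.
-0.000 -3.330 5.500

after link 1: o_1 = (0.0000, 1.0000, 3.0000)
after link 2: o_2 = (-0.0000, -3.3301, 5.5000)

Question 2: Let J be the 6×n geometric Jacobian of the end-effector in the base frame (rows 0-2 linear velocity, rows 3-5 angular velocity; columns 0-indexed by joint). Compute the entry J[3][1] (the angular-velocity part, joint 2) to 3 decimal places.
axis z_1 = (1.0000,-0.0000,0.0000); lever o_n−o_1 = (-0.0000,-4.3301,2.5000)
cross product → J_v[:, 1] = (0.0000,-2.5000,-4.3301)
J_ω[:, 1] = z_1
entry J[3][1] = 1.0000

1.000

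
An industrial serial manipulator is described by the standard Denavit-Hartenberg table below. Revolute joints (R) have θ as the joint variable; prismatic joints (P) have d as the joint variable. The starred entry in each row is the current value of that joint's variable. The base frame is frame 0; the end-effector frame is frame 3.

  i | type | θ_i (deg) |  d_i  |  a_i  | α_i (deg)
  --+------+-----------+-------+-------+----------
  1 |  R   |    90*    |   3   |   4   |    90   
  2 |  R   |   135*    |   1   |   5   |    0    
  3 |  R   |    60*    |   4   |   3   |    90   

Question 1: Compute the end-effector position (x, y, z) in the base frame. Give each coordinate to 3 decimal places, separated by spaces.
5.000 -2.433 5.759

after link 1: o_1 = (0.0000, 4.0000, 3.0000)
after link 2: o_2 = (1.0000, 0.4645, 6.5355)
after link 3: o_3 = (5.0000, -2.4333, 5.7591)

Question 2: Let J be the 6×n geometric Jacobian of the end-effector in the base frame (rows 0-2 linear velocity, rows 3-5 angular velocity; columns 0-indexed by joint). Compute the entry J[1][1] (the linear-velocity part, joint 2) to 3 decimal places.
axis z_1 = (1.0000,-0.0000,0.0000); lever o_n−o_1 = (5.0000,-6.4333,2.7591)
cross product → J_v[:, 1] = (0.0000,-2.7591,-6.4333)
J_ω[:, 1] = z_1
entry J[1][1] = -2.7591

-2.759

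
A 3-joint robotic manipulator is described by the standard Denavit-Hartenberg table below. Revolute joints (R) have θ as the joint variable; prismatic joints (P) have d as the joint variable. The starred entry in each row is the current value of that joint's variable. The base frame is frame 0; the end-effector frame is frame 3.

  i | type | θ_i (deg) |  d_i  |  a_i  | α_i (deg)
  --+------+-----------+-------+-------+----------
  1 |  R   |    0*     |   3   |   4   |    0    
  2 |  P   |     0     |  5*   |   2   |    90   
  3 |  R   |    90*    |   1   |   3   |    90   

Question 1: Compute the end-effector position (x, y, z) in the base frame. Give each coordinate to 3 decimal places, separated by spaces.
after link 1: o_1 = (4.0000, 0.0000, 3.0000)
after link 2: o_2 = (6.0000, 0.0000, 8.0000)
after link 3: o_3 = (6.0000, -1.0000, 11.0000)

6.000 -1.000 11.000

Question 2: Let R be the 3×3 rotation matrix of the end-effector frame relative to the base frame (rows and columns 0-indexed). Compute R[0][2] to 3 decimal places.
End-effector z-axis (col 2 of R) = (1.0000,-0.0000,-0.0000)
R[0][2] = 1.0000

1.000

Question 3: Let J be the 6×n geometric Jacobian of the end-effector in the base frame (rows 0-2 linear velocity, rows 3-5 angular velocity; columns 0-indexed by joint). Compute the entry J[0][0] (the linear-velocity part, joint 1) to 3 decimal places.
1.000

axis z_0 = ẑ; lever o_n−o_0 = (6.0000,-1.0000,11.0000)
cross product → J_v[:, 0] = (1.0000,6.0000,-0.0000)
J_ω[:, 0] = z_0
entry J[0][0] = 1.0000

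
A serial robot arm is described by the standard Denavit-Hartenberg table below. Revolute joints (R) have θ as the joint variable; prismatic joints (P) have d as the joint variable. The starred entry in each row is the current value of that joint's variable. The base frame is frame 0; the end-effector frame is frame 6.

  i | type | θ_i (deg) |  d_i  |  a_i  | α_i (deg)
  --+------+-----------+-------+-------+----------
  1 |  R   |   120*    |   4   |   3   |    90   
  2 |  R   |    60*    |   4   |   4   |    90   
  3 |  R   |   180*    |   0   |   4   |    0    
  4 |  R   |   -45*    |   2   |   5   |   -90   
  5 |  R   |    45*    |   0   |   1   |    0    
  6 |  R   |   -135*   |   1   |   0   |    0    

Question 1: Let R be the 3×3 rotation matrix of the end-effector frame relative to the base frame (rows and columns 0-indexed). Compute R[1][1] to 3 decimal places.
End-effector y-axis (col 1 of R) = (0.7891,0.0474,-0.6124)
R[1][1] = 0.0474

0.047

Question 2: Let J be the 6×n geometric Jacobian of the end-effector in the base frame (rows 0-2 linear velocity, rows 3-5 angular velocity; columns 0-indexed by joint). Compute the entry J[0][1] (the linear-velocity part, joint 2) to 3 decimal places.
-2.377

axis z_1 = (0.8660,0.5000,0.0000); lever o_n−o_1 = (6.9724,2.5803,-4.7537)
cross product → J_v[:, 1] = (-2.3768,4.1168,-1.2516)
J_ω[:, 1] = z_1
entry J[0][1] = -2.3768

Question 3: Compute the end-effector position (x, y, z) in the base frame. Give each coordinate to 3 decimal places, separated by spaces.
after link 1: o_1 = (-1.5000, 2.5981, 4.0000)
after link 2: o_2 = (0.9641, 6.3301, 7.4641)
after link 3: o_3 = (1.9641, 4.5981, 4.0000)
after link 4: o_4 = (5.0438, 6.3349, -0.0619)
after link 5: o_5 = (5.9080, 5.8381, -0.1413)
after link 6: o_6 = (5.4724, 5.1783, -0.7537)

5.472 5.178 -0.754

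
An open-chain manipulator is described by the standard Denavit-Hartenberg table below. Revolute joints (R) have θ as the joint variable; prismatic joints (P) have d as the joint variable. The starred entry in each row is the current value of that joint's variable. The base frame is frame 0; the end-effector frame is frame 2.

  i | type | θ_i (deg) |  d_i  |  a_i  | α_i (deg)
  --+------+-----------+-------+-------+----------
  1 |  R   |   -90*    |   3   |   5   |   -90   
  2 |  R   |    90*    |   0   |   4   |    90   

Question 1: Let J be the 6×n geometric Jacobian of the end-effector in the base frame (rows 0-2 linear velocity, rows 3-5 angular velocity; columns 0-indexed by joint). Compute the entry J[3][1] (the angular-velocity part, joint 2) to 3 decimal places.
axis z_1 = (1.0000,0.0000,0.0000); lever o_n−o_1 = (0.0000,0.0000,-4.0000)
cross product → J_v[:, 1] = (-0.0000,4.0000,-0.0000)
J_ω[:, 1] = z_1
entry J[3][1] = 1.0000

1.000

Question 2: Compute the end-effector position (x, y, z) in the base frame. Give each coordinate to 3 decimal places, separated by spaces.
0.000 -5.000 -1.000

after link 1: o_1 = (0.0000, -5.0000, 3.0000)
after link 2: o_2 = (0.0000, -5.0000, -1.0000)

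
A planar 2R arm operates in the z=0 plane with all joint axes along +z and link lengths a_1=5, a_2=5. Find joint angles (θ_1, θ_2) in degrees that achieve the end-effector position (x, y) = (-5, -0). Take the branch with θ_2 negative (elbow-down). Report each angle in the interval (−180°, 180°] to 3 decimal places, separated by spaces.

cos θ_2 = (25.0000−5²−5²)/(2·5·5) = -0.5000; θ_2 = -120.0000° (elbow-down)
β = atan2(-0.0000,-5.0000) = -180.0000°; ψ = atan2(-4.3301,2.5000) = -60.0000°
θ_1 = β − ψ = -120.0000°

-120.000 -120.000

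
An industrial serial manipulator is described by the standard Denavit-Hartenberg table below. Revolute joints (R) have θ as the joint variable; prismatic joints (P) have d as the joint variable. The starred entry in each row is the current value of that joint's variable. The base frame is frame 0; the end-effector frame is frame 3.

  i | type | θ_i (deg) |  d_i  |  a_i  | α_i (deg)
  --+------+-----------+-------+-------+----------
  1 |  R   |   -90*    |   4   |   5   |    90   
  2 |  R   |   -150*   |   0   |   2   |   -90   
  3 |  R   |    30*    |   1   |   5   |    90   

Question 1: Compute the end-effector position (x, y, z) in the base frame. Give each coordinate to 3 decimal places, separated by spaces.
after link 1: o_1 = (0.0000, -5.0000, 4.0000)
after link 2: o_2 = (0.0000, -3.2679, 3.0000)
after link 3: o_3 = (2.5000, -0.0179, -0.0311)

2.500 -0.018 -0.031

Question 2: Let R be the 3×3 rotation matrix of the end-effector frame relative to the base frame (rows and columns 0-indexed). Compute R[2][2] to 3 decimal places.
-0.250

End-effector z-axis (col 2 of R) = (-0.8660,0.4330,-0.2500)
R[2][2] = -0.2500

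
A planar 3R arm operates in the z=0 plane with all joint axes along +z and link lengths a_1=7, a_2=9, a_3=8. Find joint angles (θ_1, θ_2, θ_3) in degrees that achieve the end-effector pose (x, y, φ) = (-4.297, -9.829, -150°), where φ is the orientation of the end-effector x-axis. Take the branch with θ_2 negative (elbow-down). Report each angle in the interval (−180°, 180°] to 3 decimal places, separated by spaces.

18.589 -135.003 -33.587

wrist centre = target − a_3·(cos φ, sin φ) = (2.6312, -5.8290)
cos θ_2 = (40.9005−7²−9²)/(2·7·9) = -0.7071; θ_2 = -135.0026° (elbow-down)
β = atan2(-5.8290,2.6312) = -65.7056°; ψ = atan2(-6.3637,0.6357) = -84.2949°
θ_1 = β − ψ = 18.5893°
θ_3 = φ − θ_1 − θ_2 = -33.5867° (wrapped to (-180°,180°])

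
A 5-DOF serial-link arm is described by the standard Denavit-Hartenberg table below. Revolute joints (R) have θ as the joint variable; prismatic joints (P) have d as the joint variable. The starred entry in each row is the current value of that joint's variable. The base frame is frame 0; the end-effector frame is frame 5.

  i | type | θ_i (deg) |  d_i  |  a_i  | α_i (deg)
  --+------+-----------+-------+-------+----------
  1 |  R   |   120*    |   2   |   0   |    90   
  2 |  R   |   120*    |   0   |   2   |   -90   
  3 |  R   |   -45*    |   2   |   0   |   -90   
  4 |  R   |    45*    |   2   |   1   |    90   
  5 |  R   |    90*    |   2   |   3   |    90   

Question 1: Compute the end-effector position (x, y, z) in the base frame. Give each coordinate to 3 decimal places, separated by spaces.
after link 1: o_1 = (0.0000, 0.0000, 2.0000)
after link 2: o_2 = (0.5000, -0.8660, 3.7321)
after link 3: o_3 = (1.3660, -2.3660, 2.7321)
after link 4: o_4 = (0.7467, -3.1217, 4.7434)
after link 5: o_5 = (1.1683, -6.0946, 6.7394)

1.168 -6.095 6.739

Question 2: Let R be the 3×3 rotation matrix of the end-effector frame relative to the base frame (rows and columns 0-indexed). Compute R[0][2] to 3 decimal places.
End-effector z-axis (col 2 of R) = (0.2518,0.5638,0.7866)
R[0][2] = 0.2518

0.252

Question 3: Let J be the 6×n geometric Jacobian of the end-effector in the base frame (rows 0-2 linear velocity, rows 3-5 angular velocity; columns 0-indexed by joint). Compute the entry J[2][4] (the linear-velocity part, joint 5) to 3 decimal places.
axis z_4 = (0.8642,-0.4968,0.0795); lever o_n−o_4 = (0.4216,-2.9729,1.9960)
cross product → J_v[:, 4] = (-0.7555,-1.6915,-2.3597)
J_ω[:, 4] = z_4
entry J[2][4] = -2.3597

-2.360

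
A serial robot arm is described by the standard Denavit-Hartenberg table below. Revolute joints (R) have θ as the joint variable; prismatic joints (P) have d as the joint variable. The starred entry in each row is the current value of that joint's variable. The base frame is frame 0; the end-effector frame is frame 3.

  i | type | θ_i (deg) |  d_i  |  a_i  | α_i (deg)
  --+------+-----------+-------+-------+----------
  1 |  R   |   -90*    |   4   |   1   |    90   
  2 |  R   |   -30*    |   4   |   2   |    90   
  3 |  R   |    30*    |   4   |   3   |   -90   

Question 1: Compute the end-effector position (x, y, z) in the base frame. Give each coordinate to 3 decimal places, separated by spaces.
after link 1: o_1 = (0.0000, -1.0000, 4.0000)
after link 2: o_2 = (-4.0000, -2.7321, 3.0000)
after link 3: o_3 = (-5.5000, -2.9821, -1.7631)

-5.500 -2.982 -1.763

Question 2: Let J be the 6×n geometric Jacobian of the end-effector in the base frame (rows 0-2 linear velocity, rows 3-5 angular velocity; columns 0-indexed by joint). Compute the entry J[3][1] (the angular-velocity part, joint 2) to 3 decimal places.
-1.000

axis z_1 = (-1.0000,-0.0000,0.0000); lever o_n−o_1 = (-5.5000,-1.9821,-5.7631)
cross product → J_v[:, 1] = (0.0000,-5.7631,1.9821)
J_ω[:, 1] = z_1
entry J[3][1] = -1.0000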